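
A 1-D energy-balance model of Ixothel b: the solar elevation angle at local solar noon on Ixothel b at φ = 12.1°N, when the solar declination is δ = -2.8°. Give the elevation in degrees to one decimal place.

75.1°

At local noon the hour angle is zero, so the zenith angle equals |φ − δ| = |+12.1° − (-2.800°)| = 14.900°.
Elevation = 90° − 14.900° = 75.1°.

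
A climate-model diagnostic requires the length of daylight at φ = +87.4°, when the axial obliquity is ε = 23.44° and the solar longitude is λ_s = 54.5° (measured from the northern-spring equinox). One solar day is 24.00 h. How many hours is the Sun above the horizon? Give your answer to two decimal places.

Solar declination: sin δ = sin ε · sin λ_s = sin 23.44° × sin 54.5° = 0.32385, so δ = +18.896°.
Sunrise equation: cos H₀ = −tan φ · tan δ = -7.5379 ≤ −1, so the Sun never sets (polar day) and H₀ = π.
Daylight = 2H₀/(2π) × 24.00 h = (3.1416/π) × 24.00 = 24.00 h.

24.00 h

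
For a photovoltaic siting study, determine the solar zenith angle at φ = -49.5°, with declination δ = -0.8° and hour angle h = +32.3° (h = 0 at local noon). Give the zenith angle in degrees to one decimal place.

cos θ_z = sin φ sin δ + cos φ cos δ cos h = 0.010617 + 0.548900 = 0.559517.
θ_z = arccos(0.559517) = 56.0°.

θ_z = 56.0°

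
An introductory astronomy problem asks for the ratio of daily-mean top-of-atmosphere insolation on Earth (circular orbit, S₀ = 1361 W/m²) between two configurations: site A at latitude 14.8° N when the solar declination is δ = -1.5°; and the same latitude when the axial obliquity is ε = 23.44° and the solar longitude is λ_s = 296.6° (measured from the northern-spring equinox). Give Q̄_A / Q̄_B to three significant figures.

Q̄_A / Q̄_B ≈ 1.25

— Configuration A (φ=+14.8°):
cos H₀ = −tan(+14.8°) tan(-1.500°) = 0.0069, H₀ = 1.5639 rad.
Bracket: H₀ sin φ sin δ + cos φ cos δ sin H₀ = 1.5639×0.25545×-0.02618 + 0.96682×0.99966×0.99998 = -0.010459 + 0.966472 = 0.956013.
Q̄ = (S₀/π) × [bracket] = (1361/π) × 0.956013 = 414.16 W/m².
— Configuration B (φ=+14.8°):
Solar declination: sin δ = sin ε · sin λ_s = sin 23.44° × sin 296.6° = -0.35568, so δ = -20.835°.
cos H₀ = −tan(+14.8°) tan(-20.835°) = 0.1006, H₀ = 1.4701 rad.
Bracket: H₀ sin φ sin δ + cos φ cos δ sin H₀ = 1.4701×0.25545×-0.35568 + 0.96682×0.93461×0.99493 = -0.133571 + 0.899018 = 0.765447.
Q̄ = (S₀/π) × [bracket] = (1361/π) × 0.765447 = 331.61 W/m².
Ratio Q̄_A / Q̄_B = 414.16 / 331.61 = 1.249.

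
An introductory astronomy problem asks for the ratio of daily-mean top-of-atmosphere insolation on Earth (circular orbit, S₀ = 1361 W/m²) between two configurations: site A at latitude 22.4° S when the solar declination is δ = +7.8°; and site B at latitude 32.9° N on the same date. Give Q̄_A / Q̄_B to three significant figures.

— Configuration A (φ=-22.4°):
cos H₀ = −tan(-22.4°) tan(+7.800°) = 0.0565, H₀ = 1.5143 rad.
Bracket: H₀ sin φ sin δ + cos φ cos δ sin H₀ = 1.5143×-0.38107×0.13572 + 0.92455×0.99075×0.99840 = -0.078318 + 0.914532 = 0.836214.
Q̄ = (S₀/π) × [bracket] = (1361/π) × 0.836214 = 362.26 W/m².
— Configuration B (φ=+32.9°):
cos H₀ = −tan(+32.9°) tan(+7.800°) = -0.0886, H₀ = 1.6595 rad.
Bracket: H₀ sin φ sin δ + cos φ cos δ sin H₀ = 1.6595×0.54317×0.13572 + 0.83962×0.99075×0.99607 = 0.122337 + 0.828584 = 0.950921.
Q̄ = (S₀/π) × [bracket] = (1361/π) × 0.950921 = 411.96 W/m².
Ratio Q̄_A / Q̄_B = 362.26 / 411.96 = 0.8794.

Q̄_A / Q̄_B ≈ 0.879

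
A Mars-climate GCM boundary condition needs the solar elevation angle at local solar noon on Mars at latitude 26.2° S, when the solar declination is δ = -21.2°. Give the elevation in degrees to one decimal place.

At local noon the hour angle is zero, so the zenith angle equals |φ − δ| = |-26.2° − (-21.200°)| = 5.000°.
Elevation = 90° − 5.000° = 85.0°.

85.0°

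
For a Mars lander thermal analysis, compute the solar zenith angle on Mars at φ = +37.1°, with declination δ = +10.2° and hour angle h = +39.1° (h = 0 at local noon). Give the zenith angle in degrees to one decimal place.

cos θ_z = sin φ sin δ + cos φ cos δ cos h = 0.106819 + 0.609180 = 0.715999.
θ_z = arccos(0.715999) = 44.3°.

θ_z = 44.3°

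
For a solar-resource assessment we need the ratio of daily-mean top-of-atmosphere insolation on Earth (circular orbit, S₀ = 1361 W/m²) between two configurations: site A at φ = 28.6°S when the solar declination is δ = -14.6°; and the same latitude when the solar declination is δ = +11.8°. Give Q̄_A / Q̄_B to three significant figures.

Q̄_A / Q̄_B ≈ 1.47

— Configuration A (φ=-28.6°):
cos H₀ = −tan(-28.6°) tan(-14.600°) = -0.1420, H₀ = 1.7133 rad.
Bracket: H₀ sin φ sin δ + cos φ cos δ sin H₀ = 1.7133×-0.47869×-0.25207 + 0.87798×0.96771×0.98986 = 0.206733 + 0.841015 = 1.047748.
Q̄ = (S₀/π) × [bracket] = (1361/π) × 1.047748 = 453.91 W/m².
— Configuration B (φ=-28.6°):
cos H₀ = −tan(-28.6°) tan(+11.800°) = 0.1139, H₀ = 1.4566 rad.
Bracket: H₀ sin φ sin δ + cos φ cos δ sin H₀ = 1.4566×-0.47869×0.20450 + 0.87798×0.97887×0.99349 = -0.142590 + 0.853833 = 0.711243.
Q̄ = (S₀/π) × [bracket] = (1361/π) × 0.711243 = 308.12 W/m².
Ratio Q̄_A / Q̄_B = 453.91 / 308.12 = 1.473.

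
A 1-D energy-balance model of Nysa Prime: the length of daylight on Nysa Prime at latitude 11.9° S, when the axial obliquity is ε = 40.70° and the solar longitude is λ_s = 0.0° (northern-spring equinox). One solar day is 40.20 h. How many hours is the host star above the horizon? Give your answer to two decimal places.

Solar declination: sin δ = sin ε · sin λ_s = sin 40.70° × sin 0.0° = 0.00000, so δ = +0.000°.
cos H₀ = −tan φ · tan δ = −tan(-11.9°) × tan(+0.000°) = 0.0000, so H₀ = 1.5708 rad = 90.00°.
Daylight = 2H₀/(2π) × 40.20 h = (1.5708/π) × 40.20 = 20.10 h.

20.10 h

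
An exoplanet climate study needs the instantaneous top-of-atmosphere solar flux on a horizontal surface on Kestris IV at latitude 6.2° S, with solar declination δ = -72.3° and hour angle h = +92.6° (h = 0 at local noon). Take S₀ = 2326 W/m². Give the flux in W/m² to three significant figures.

207 W/m²

cos θ_z = sin φ sin δ + cos φ cos δ cos h = 0.102887 + -0.013711 = 0.089176.
Flux = S₀ · cos θ_z = 2326 × 0.089176 = 207.4 W/m².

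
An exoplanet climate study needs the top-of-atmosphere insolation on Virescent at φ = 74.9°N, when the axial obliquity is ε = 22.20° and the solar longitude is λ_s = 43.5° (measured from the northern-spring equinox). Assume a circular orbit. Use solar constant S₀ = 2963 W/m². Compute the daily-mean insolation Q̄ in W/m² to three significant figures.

Solar declination: sin δ = sin ε · sin λ_s = sin 22.20° × sin 43.5° = 0.26009, so δ = +15.075°.
cos H₀ = −tan(+74.9°) tan(+15.075°) = -0.9983, H₀ = 3.0830 rad.
Bracket: H₀ sin φ sin δ + cos φ cos δ sin H₀ = 3.0830×0.96547×0.26009 + 0.26050×0.96558×0.05851 = 0.774169 + 0.014717 = 0.788886.
Q̄ = (S₀/π) × [bracket] = (2963/π) × 0.788886 = 744.0 W/m².

Q̄ ≈ 744 W/m²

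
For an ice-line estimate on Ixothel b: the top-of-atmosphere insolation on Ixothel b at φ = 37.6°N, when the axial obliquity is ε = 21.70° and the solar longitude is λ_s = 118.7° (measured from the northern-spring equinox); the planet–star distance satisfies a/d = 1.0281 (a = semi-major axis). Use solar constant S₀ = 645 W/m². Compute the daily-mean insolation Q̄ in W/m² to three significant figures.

Q̄ ≈ 236 W/m²

Solar declination: sin δ = sin ε · sin λ_s = sin 21.70° × sin 118.7° = 0.32432, so δ = +18.925°.
cos H₀ = −tan(+37.6°) tan(+18.925°) = -0.2640, H₀ = 1.8380 rad.
Bracket: H₀ sin φ sin δ + cos φ cos δ sin H₀ = 1.8380×0.61015×0.32432 + 0.79229×0.94595×0.96451 = 0.363711 + 0.722868 = 1.086579.
Inverse-square distance factor (a/d)² = 1.0281² = 1.056990.
Q̄ = (S₀/π) × 1.056990 × [bracket] = (645/π) × 1.056990 × 1.086579 = 235.8 W/m².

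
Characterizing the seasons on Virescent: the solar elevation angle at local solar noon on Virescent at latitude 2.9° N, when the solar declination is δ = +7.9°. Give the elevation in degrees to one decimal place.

85.0°

At local noon the hour angle is zero, so the zenith angle equals |φ − δ| = |+2.9° − (+7.900°)| = 5.000°.
Elevation = 90° − 5.000° = 85.0°.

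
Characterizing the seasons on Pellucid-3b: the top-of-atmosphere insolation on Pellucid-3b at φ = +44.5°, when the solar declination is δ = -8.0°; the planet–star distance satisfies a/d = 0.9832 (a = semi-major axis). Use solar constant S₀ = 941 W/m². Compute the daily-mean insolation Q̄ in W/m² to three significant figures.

Q̄ ≈ 162 W/m²

cos H₀ = −tan(+44.5°) tan(-8.000°) = 0.1381, H₀ = 1.4322 rad.
Bracket: H₀ sin φ sin δ + cos φ cos δ sin H₀ = 1.4322×0.70091×-0.13917 + 0.71325×0.99027×0.99042 = -0.139705 + 0.699544 = 0.559839.
Inverse-square distance factor (a/d)² = 0.9832² = 0.966682.
Q̄ = (S₀/π) × 0.966682 × [bracket] = (941/π) × 0.966682 × 0.559839 = 162.1 W/m².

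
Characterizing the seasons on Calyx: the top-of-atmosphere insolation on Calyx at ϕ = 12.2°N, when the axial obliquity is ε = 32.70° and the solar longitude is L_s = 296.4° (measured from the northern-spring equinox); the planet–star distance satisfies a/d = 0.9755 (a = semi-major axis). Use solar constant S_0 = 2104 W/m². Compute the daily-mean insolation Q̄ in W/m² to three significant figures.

Solar declination: sin δ = sin ε · sin L_s = sin 32.70° × sin 296.4° = -0.48390, so δ = -28.940°.
cos h₀ = −tan(+12.2°) tan(-28.940°) = 0.1196, h₀ = 1.4510 rad.
Bracket: h₀ sin ϕ sin δ + cos ϕ cos δ sin h₀ = 1.4510×0.21132×-0.48390 + 0.97742×0.87512×0.99283 = -0.148376 + 0.849227 = 0.700851.
Inverse-square distance factor (a/d)² = 0.9755² = 0.951600.
Q̄ = (S_0/π) × 0.951600 × [bracket] = (2104/π) × 0.951600 × 0.700851 = 446.7 W/m².

Q̄ ≈ 447 W/m²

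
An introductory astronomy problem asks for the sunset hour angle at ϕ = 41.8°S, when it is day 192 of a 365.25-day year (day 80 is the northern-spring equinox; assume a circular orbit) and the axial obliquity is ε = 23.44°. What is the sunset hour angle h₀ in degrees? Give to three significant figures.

h₀ = 68.9°

Solar longitude: L_s = 360° × (192 − 80)/365.25 = 110.390°.
sin δ = sin 23.44° × sin 110.390° = 0.37286, so δ = +21.892°.
cos h₀ = −tan ϕ · tan δ = −tan(-41.8°) × tan(+21.892°) = 0.3593, so h₀ = 1.2033 rad = 68.94°.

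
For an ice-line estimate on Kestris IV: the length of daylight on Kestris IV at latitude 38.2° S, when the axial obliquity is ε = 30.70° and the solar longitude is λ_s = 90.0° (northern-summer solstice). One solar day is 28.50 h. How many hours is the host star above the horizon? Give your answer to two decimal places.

Solar declination: sin δ = sin ε · sin λ_s = sin 30.70° × sin 90.0° = 0.51054, so δ = +30.700°.
cos H₀ = −tan φ · tan δ = −tan(-38.2°) × tan(+30.700°) = 0.4672, so H₀ = 1.0846 rad = 62.14°.
Daylight = 2H₀/(2π) × 28.50 h = (1.0846/π) × 28.50 = 9.84 h.

9.84 h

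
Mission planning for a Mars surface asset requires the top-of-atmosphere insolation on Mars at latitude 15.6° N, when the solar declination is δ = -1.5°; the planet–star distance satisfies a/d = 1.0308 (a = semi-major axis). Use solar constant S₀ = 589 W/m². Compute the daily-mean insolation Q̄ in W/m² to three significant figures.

Q̄ ≈ 190 W/m²

cos H₀ = −tan(+15.6°) tan(-1.500°) = 0.0073, H₀ = 1.5635 rad.
Bracket: H₀ sin φ sin δ + cos φ cos δ sin H₀ = 1.5635×0.26892×-0.02618 + 0.96316×0.99966×0.99997 = -0.011008 + 0.962804 = 0.951796.
Inverse-square distance factor (a/d)² = 1.0308² = 1.062549.
Q̄ = (S₀/π) × 1.062549 × [bracket] = (589/π) × 1.062549 × 0.951796 = 189.6 W/m².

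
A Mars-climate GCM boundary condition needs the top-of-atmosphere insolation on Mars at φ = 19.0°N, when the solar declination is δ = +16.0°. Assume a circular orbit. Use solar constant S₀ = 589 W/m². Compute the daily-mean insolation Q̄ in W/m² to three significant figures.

Q̄ ≈ 198 W/m²

cos H₀ = −tan(+19.0°) tan(+16.000°) = -0.0987, H₀ = 1.6697 rad.
Bracket: H₀ sin φ sin δ + cos φ cos δ sin H₀ = 1.6697×0.32557×0.27564 + 0.94552×0.96126×0.99511 = 0.149839 + 0.904446 = 1.054285.
Q̄ = (S₀/π) × [bracket] = (589/π) × 1.054285 = 197.7 W/m².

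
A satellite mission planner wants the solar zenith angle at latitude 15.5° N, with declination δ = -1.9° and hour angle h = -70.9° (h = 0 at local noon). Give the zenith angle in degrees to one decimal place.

cos θ_z = sin φ sin δ + cos φ cos δ cos h = -0.008860 + 0.315144 = 0.306284.
θ_z = arccos(0.306284) = 72.2°.

θ_z = 72.2°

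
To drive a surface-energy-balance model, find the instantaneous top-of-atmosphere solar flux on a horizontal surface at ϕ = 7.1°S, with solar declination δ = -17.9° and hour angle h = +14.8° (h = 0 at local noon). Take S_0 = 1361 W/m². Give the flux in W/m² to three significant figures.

1.29e+03 W/m²

cos θ_z = sin ϕ sin δ + cos ϕ cos δ cos h = 0.037990 + 0.912969 = 0.950959.
Flux = S_0 · cos θ_z = 1361 × 0.950959 = 1294 W/m².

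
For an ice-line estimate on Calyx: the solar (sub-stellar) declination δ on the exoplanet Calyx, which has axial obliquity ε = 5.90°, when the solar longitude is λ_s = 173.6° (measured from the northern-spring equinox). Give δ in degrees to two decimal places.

δ = +0.66°

sin δ = sin ε · sin λ_s = sin 5.90° × sin 173.6° = 0.011458.
δ = arcsin(0.011458) = +0.66°.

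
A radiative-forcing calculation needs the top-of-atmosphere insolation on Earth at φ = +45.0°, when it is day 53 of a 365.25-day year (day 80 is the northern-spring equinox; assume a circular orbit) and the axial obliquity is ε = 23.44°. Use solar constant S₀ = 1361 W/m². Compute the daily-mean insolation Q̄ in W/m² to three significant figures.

Q̄ ≈ 221 W/m²

Solar longitude: λ_s = 360° × (53 − 80)/365.25 = -26.612°, i.e. -26.612° + 360° = 333.388°.
sin δ = sin 23.44° × sin 333.388° = -0.17819, so δ = -10.264°.
cos H₀ = −tan(+45.0°) tan(-10.264°) = 0.1811, H₀ = 1.3887 rad.
Bracket: H₀ sin φ sin δ + cos φ cos δ sin H₀ = 1.3887×0.70711×-0.17819 + 0.70711×0.98400×0.98347 = -0.174976 + 0.684295 = 0.509319.
Q̄ = (S₀/π) × [bracket] = (1361/π) × 0.509319 = 220.6 W/m².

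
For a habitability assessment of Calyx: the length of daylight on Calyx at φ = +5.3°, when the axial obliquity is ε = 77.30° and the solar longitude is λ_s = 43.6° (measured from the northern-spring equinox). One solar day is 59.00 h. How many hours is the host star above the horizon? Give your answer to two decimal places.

31.09 h

Solar declination: sin δ = sin ε · sin λ_s = sin 77.30° × sin 43.6° = 0.67275, so δ = +42.279°.
cos H₀ = −tan φ · tan δ = −tan(+5.3°) × tan(+42.279°) = -0.0844, so H₀ = 1.6552 rad = 94.84°.
Daylight = 2H₀/(2π) × 59.00 h = (1.6552/π) × 59.00 = 31.09 h.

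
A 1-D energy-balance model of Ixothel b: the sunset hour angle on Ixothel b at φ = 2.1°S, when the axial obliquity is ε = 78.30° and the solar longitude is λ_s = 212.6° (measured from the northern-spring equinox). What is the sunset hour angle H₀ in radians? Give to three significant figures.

Solar declination: sin δ = sin ε · sin λ_s = sin 78.30° × sin 212.6° = -0.52758, so δ = -31.842°.
cos H₀ = −tan φ · tan δ = −tan(-2.1°) × tan(-31.842°) = -0.0228, so H₀ = 1.5936 rad = 91.30°.

H₀ = 1.59 rad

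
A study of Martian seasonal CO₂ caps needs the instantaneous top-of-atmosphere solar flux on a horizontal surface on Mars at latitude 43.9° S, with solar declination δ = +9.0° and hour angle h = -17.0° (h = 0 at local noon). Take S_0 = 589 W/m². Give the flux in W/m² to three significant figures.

337 W/m²

cos θ_z = sin ϕ sin δ + cos ϕ cos δ cos h = -0.108472 + 0.680583 = 0.572111.
Flux = S_0 · cos θ_z = 589 × 0.572111 = 337.0 W/m².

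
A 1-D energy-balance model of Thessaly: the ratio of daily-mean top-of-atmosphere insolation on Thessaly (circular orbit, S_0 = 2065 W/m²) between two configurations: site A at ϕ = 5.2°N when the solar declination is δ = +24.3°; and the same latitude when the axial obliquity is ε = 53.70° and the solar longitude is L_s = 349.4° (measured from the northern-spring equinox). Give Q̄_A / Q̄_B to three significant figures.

Q̄_A / Q̄_B ≈ 1.00

— Configuration A (ϕ=+5.2°):
cos h₀ = −tan(+5.2°) tan(+24.300°) = -0.0411, h₀ = 1.6119 rad.
Bracket: h₀ sin ϕ sin δ + cos ϕ cos δ sin h₀ = 1.6119×0.09063×0.41151 + 0.99588×0.91140×0.99916 = 0.060116 + 0.906883 = 0.966999.
Q̄ = (S_0/π) × [bracket] = (2065/π) × 0.966999 = 635.62 W/m².
— Configuration B (ϕ=+5.2°):
Solar declination: sin δ = sin ε · sin L_s = sin 53.70° × sin 349.4° = -0.14825, so δ = -8.526°.
cos h₀ = −tan(+5.2°) tan(-8.526°) = 0.0136, h₀ = 1.5572 rad.
Bracket: h₀ sin ϕ sin δ + cos ϕ cos δ sin h₀ = 1.5572×0.09063×-0.14825 + 0.99588×0.98895×0.99991 = -0.020922 + 0.984787 = 0.963865.
Q̄ = (S_0/π) × [bracket] = (2065/π) × 0.963865 = 633.56 W/m².
Ratio Q̄_A / Q̄_B = 635.62 / 633.56 = 1.003.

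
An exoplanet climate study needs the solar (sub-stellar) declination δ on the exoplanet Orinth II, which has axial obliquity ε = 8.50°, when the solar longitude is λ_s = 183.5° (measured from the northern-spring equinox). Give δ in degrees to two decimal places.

sin δ = sin ε · sin λ_s = sin 8.50° × sin 183.5° = -0.009024.
δ = arcsin(-0.009024) = -0.52°.

δ = -0.52°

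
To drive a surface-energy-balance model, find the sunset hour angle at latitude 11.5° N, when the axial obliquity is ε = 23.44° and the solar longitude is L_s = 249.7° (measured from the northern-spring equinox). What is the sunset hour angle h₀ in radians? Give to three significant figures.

h₀ = 1.49 rad

Solar declination: sin δ = sin ε · sin L_s = sin 23.44° × sin 249.7° = -0.37308, so δ = -21.906°.
cos h₀ = −tan ϕ · tan δ = −tan(+11.5°) × tan(-21.906°) = 0.0818, so h₀ = 1.4889 rad = 85.31°.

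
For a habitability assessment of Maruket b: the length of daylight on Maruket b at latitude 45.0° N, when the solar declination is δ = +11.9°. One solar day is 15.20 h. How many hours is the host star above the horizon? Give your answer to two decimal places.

8.63 h

cos h₀ = −tan ϕ · tan δ = −tan(+45.0°) × tan(+11.900°) = -0.2107, so h₀ = 1.7831 rad = 102.17°.
Daylight = 2h₀/(2π) × 15.20 h = (1.7831/π) × 15.20 = 8.63 h.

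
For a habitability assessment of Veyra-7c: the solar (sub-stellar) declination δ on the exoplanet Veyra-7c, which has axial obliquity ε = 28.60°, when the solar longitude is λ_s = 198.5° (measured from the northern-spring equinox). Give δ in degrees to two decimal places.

δ = -8.74°

sin δ = sin ε · sin λ_s = sin 28.60° × sin 198.5° = -0.151891.
δ = arcsin(-0.151891) = -8.74°.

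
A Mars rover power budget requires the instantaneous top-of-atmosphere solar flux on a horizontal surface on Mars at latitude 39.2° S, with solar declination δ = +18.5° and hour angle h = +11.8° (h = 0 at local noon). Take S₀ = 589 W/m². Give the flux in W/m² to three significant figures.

cos θ_z = sin φ sin δ + cos φ cos δ cos h = -0.200546 + 0.719368 = 0.518822.
Flux = S₀ · cos θ_z = 589 × 0.518822 = 305.6 W/m².

306 W/m²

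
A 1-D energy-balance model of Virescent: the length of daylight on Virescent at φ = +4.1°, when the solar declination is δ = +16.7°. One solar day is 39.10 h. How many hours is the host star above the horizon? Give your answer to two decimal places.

cos H₀ = −tan φ · tan δ = −tan(+4.1°) × tan(+16.700°) = -0.0215, so H₀ = 1.5923 rad = 91.23°.
Daylight = 2H₀/(2π) × 39.10 h = (1.5923/π) × 39.10 = 19.82 h.

19.82 h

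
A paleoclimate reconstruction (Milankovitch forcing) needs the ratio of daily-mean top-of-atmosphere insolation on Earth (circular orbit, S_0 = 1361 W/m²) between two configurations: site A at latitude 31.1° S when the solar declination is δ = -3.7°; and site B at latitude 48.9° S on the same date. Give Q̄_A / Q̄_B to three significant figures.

— Configuration A (ϕ=-31.1°):
cos h₀ = −tan(-31.1°) tan(-3.700°) = -0.0390, h₀ = 1.6098 rad.
Bracket: h₀ sin ϕ sin δ + cos ϕ cos δ sin h₀ = 1.6098×-0.51653×-0.06453 + 0.85627×0.99792×0.99924 = 0.053657 + 0.853840 = 0.907497.
Q̄ = (S_0/π) × [bracket] = (1361/π) × 0.907497 = 393.15 W/m².
— Configuration B (ϕ=-48.9°):
cos h₀ = −tan(-48.9°) tan(-3.700°) = -0.0741, h₀ = 1.6450 rad.
Bracket: h₀ sin ϕ sin δ + cos ϕ cos δ sin h₀ = 1.6450×-0.75356×-0.06453 + 0.65738×0.99792×0.99725 = 0.079992 + 0.654209 = 0.734201.
Q̄ = (S_0/π) × [bracket] = (1361/π) × 0.734201 = 318.07 W/m².
Ratio Q̄_A / Q̄_B = 393.15 / 318.07 = 1.236.

Q̄_A / Q̄_B ≈ 1.24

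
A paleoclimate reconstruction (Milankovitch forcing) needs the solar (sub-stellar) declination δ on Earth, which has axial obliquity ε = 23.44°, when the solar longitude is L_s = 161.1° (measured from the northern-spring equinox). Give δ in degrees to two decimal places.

δ = +7.40°

sin δ = sin ε · sin L_s = sin 23.44° × sin 161.1° = 0.128851.
δ = arcsin(0.128851) = +7.40°.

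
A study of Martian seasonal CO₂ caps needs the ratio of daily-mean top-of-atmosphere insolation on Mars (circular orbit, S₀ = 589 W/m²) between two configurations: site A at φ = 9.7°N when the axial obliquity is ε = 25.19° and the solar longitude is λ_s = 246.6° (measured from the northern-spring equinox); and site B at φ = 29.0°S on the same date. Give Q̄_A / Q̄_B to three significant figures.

Q̄_A / Q̄_B ≈ 0.717

— Configuration A (φ=+9.7°):
Solar declination: sin δ = sin ε · sin λ_s = sin 25.19° × sin 246.6° = -0.39062, so δ = -22.993°.
cos H₀ = −tan(+9.7°) tan(-22.993°) = 0.0725, H₀ = 1.4982 rad.
Bracket: H₀ sin φ sin δ + cos φ cos δ sin H₀ = 1.4982×0.16849×-0.39062 + 0.98570×0.92055×0.99737 = -0.098605 + 0.905000 = 0.806395.
Q̄ = (S₀/π) × [bracket] = (589/π) × 0.806395 = 151.19 W/m².
— Configuration B (φ=-29.0°):
cos H₀ = −tan(-29.0°) tan(-22.993°) = -0.2352, H₀ = 1.8082 rad.
Bracket: H₀ sin φ sin δ + cos φ cos δ sin H₀ = 1.8082×-0.48481×-0.39062 + 0.87462×0.92055×0.97194 = 0.342431 + 0.782539 = 1.124970.
Q̄ = (S₀/π) × [bracket] = (589/π) × 1.124970 = 210.91 W/m².
Ratio Q̄_A / Q̄_B = 151.19 / 210.91 = 0.7168.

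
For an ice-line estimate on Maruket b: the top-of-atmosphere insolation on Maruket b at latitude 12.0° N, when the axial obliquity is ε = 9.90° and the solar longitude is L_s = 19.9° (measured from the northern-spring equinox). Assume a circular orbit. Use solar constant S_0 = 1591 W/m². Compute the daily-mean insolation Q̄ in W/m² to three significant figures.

Solar declination: sin δ = sin ε · sin L_s = sin 9.90° × sin 19.9° = 0.05852, so δ = +3.355°.
cos h₀ = −tan(+12.0°) tan(+3.355°) = -0.0125, h₀ = 1.5833 rad.
Bracket: h₀ sin ϕ sin δ + cos ϕ cos δ sin h₀ = 1.5833×0.20791×0.05852 + 0.97815×0.99829×0.99992 = 0.019264 + 0.976399 = 0.995663.
Q̄ = (S_0/π) × [bracket] = (1591/π) × 0.995663 = 504.2 W/m².

Q̄ ≈ 504 W/m²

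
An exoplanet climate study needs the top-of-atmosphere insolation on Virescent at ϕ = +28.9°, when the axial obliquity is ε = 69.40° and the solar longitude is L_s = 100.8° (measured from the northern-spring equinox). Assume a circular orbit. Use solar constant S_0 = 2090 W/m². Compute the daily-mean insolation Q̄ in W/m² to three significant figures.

Q̄ ≈ 929 W/m²

Solar declination: sin δ = sin ε · sin L_s = sin 69.40° × sin 100.8° = 0.91948, so δ = +66.850°.
cos h₀ = −tan(+28.9°) tan(+66.850°) = -1.2911 ≤ −1 ⇒ polar day, h₀ = π.
Bracket: h₀ sin ϕ sin δ + cos ϕ cos δ sin h₀ = 3.1416×0.48328×0.91948 + 0.87546×0.39314×0.00000 = 1.396021 + 0.000000 = 1.396021.
Q̄ = (S_0/π) × [bracket] = (2090/π) × 1.396021 = 928.7 W/m².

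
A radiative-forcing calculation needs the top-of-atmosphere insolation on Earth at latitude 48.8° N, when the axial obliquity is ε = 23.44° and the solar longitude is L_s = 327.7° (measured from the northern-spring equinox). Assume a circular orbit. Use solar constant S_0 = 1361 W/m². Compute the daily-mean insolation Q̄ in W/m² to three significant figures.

Solar declination: sin δ = sin ε · sin L_s = sin 23.44° × sin 327.7° = -0.21256, so δ = -12.272°.
cos h₀ = −tan(+48.8°) tan(-12.272°) = 0.2485, h₀ = 1.3197 rad.
Bracket: h₀ sin ϕ sin δ + cos ϕ cos δ sin h₀ = 1.3197×0.75241×-0.21256 + 0.65869×0.97715×0.96864 = -0.211063 + 0.623454 = 0.412391.
Q̄ = (S_0/π) × [bracket] = (1361/π) × 0.412391 = 178.7 W/m².

Q̄ ≈ 179 W/m²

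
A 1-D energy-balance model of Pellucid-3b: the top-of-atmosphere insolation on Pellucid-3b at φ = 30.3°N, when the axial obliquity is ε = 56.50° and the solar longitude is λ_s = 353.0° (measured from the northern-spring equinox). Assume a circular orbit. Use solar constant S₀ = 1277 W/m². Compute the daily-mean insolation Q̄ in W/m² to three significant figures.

Q̄ ≈ 317 W/m²

Solar declination: sin δ = sin ε · sin λ_s = sin 56.50° × sin 353.0° = -0.10163, so δ = -5.833°.
cos H₀ = −tan(+30.3°) tan(-5.833°) = 0.0597, H₀ = 1.5111 rad.
Bracket: H₀ sin φ sin δ + cos φ cos δ sin H₀ = 1.5111×0.50453×-0.10163 + 0.86340×0.99482×0.99822 = -0.077482 + 0.857399 = 0.779917.
Q̄ = (S₀/π) × [bracket] = (1277/π) × 0.779917 = 317.0 W/m².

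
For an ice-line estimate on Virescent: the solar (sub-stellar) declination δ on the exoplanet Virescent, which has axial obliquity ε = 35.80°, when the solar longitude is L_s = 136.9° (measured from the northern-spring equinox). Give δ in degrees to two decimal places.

δ = +23.56°

sin δ = sin ε · sin L_s = sin 35.80° × sin 136.9° = 0.399686.
δ = arcsin(0.399686) = +23.56°.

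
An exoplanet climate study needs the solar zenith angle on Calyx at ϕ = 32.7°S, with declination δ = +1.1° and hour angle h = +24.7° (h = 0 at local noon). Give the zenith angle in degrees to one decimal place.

θ_z = 41.1°

cos θ_z = sin ϕ sin δ + cos ϕ cos δ cos h = -0.010371 + 0.764379 = 0.754008.
θ_z = arccos(0.754008) = 41.1°.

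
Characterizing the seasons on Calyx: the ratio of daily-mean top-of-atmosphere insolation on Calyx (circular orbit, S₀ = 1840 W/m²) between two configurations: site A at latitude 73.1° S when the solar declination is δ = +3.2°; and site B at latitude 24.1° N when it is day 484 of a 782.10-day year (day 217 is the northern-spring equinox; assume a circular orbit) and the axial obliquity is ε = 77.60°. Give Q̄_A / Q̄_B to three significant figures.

Q̄_A / Q̄_B ≈ 0.182

— Configuration A (φ=-73.1°):
cos H₀ = −tan(-73.1°) tan(+3.200°) = 0.1840, H₀ = 1.3857 rad.
Bracket: H₀ sin φ sin δ + cos φ cos δ sin H₀ = 1.3857×-0.95681×0.05582 + 0.29070×0.99844×0.98292 = -0.074009 + 0.285289 = 0.211280.
Q̄ = (S₀/π) × [bracket] = (1840/π) × 0.211280 = 123.74 W/m².
— Configuration B (φ=+24.1°):
Solar longitude: λ_s = 360° × (484 − 217)/782.10 = 122.900°.
sin δ = sin 77.60° × sin 122.900° = 0.82003, so δ = +55.088°.
cos H₀ = −tan(+24.1°) tan(+55.088°) = -0.6409, H₀ = 2.2665 rad.
Bracket: H₀ sin φ sin δ + cos φ cos δ sin H₀ = 2.2665×0.40833×0.82003 + 0.91283×0.57231×0.76759 = 0.758921 + 0.401006 = 1.159927.
Q̄ = (S₀/π) × [bracket] = (1840/π) × 1.159927 = 679.36 W/m².
Ratio Q̄_A / Q̄_B = 123.74 / 679.36 = 0.1821.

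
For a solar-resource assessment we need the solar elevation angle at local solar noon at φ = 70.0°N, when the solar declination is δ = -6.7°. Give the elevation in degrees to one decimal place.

13.3°

At local noon the hour angle is zero, so the zenith angle equals |φ − δ| = |+70.0° − (-6.700°)| = 76.700°.
Elevation = 90° − 76.700° = 13.3°.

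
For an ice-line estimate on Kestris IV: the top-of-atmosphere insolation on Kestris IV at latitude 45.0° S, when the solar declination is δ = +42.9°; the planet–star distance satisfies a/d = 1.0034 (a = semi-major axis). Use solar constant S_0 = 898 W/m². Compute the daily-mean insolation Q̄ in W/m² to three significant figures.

cos h₀ = −tan(-45.0°) tan(+42.900°) = 0.9293, h₀ = 0.3784 rad.
Bracket: h₀ sin ϕ sin δ + cos ϕ cos δ sin h₀ = 0.3784×-0.70711×0.68072 + 0.70711×0.73254×0.36943 = -0.182141 + 0.191360 = 0.009219.
Inverse-square distance factor (a/d)² = 1.0034² = 1.006812.
Q̄ = (S_0/π) × 1.006812 × [bracket] = (898/π) × 1.006812 × 0.009219 = 2.653 W/m².

Q̄ ≈ 2.65 W/m²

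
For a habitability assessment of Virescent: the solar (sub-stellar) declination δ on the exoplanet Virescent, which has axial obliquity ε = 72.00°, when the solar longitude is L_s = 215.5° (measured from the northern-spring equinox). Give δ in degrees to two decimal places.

δ = -33.52°

sin δ = sin ε · sin L_s = sin 72.00° × sin 215.5° = -0.552281.
δ = arcsin(-0.552281) = -33.52°.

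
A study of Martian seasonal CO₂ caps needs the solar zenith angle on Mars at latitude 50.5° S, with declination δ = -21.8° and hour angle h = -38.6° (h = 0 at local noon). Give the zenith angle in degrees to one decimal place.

θ_z = 41.6°

cos θ_z = sin ϕ sin δ + cos ϕ cos δ cos h = 0.286557 + 0.461558 = 0.748115.
θ_z = arccos(0.748115) = 41.6°.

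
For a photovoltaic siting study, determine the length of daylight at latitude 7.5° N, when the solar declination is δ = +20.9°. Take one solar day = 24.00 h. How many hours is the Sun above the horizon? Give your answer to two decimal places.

cos h₀ = −tan ϕ · tan δ = −tan(+7.5°) × tan(+20.900°) = -0.0503, so h₀ = 1.6211 rad = 92.88°.
Daylight = 2h₀/(2π) × 24.00 h = (1.6211/π) × 24.00 = 12.38 h.

12.38 h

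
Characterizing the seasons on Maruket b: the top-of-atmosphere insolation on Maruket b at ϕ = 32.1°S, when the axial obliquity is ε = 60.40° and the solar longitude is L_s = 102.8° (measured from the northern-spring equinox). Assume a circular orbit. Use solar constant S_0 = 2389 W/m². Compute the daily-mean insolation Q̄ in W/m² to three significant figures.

Solar declination: sin δ = sin ε · sin L_s = sin 60.40° × sin 102.8° = 0.84789, so δ = +57.983°.
cos h₀ = −tan(-32.1°) tan(+57.983°) = 1.0032 ≥ 1 ⇒ polar night, h₀ = 0 and Q̄ = 0.

Q̄ ≈ 0.00 W/m²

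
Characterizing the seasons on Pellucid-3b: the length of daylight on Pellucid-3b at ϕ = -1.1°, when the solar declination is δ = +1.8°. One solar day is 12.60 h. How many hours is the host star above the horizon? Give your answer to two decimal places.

cos h₀ = −tan ϕ · tan δ = −tan(-1.1°) × tan(+1.800°) = 0.0006, so h₀ = 1.5702 rad = 89.97°.
Daylight = 2h₀/(2π) × 12.60 h = (1.5702/π) × 12.60 = 6.30 h.

6.30 h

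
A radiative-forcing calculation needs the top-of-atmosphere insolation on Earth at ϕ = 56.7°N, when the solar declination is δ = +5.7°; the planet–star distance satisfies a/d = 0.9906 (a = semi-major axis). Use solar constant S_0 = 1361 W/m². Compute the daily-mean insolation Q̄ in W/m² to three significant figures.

cos h₀ = −tan(+56.7°) tan(+5.700°) = -0.1520, h₀ = 1.7233 rad.
Bracket: h₀ sin ϕ sin δ + cos ϕ cos δ sin h₀ = 1.7233×0.83581×0.09932 + 0.54902×0.99506×0.98839 = 0.143056 + 0.539965 = 0.683021.
Inverse-square distance factor (a/d)² = 0.9906² = 0.981288.
Q̄ = (S_0/π) × 0.981288 × [bracket] = (1361/π) × 0.981288 × 0.683021 = 290.4 W/m².

Q̄ ≈ 290 W/m²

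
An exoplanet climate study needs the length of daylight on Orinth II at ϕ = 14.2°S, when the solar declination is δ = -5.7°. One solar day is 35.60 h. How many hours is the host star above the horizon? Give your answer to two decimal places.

cos h₀ = −tan ϕ · tan δ = −tan(-14.2°) × tan(-5.700°) = -0.0253, so h₀ = 1.5961 rad = 91.45°.
Daylight = 2h₀/(2π) × 35.60 h = (1.5961/π) × 35.60 = 18.09 h.

18.09 h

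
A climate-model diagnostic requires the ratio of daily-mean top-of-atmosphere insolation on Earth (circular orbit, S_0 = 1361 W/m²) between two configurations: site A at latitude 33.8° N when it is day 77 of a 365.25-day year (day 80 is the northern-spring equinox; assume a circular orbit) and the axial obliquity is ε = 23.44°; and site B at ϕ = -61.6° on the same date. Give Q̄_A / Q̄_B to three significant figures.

— Configuration A (ϕ=+33.8°):
Solar longitude: L_s = 360° × (77 − 80)/365.25 = -2.957°, i.e. -2.957° + 360° = 357.043°.
sin δ = sin 23.44° × sin 357.043° = -0.02052, so δ = -1.176°.
cos h₀ = −tan(+33.8°) tan(-1.176°) = 0.0137, h₀ = 1.5571 rad.
Bracket: h₀ sin ϕ sin δ + cos ϕ cos δ sin h₀ = 1.5571×0.55630×-0.02052 + 0.83098×0.99979×0.99991 = -0.017775 + 0.830731 = 0.812956.
Q̄ = (S_0/π) × [bracket] = (1361/π) × 0.812956 = 352.19 W/m².
— Configuration B (ϕ=-61.6°):
cos h₀ = −tan(-61.6°) tan(-1.176°) = -0.0380, h₀ = 1.6088 rad.
Bracket: h₀ sin ϕ sin δ + cos ϕ cos δ sin h₀ = 1.6088×-0.87965×-0.02052 + 0.47562×0.99979×0.99928 = 0.029040 + 0.475178 = 0.504218.
Q̄ = (S_0/π) × [bracket] = (1361/π) × 0.504218 = 218.44 W/m².
Ratio Q̄_A / Q̄_B = 352.19 / 218.44 = 1.612.

Q̄_A / Q̄_B ≈ 1.61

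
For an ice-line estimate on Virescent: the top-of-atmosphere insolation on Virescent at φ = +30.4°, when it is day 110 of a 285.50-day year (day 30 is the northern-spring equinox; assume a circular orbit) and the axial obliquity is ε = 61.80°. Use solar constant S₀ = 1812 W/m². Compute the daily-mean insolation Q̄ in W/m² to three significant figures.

Solar longitude: λ_s = 360° × (110 − 30)/285.50 = 100.876°.
sin δ = sin 61.80° × sin 100.876° = 0.86547, so δ = +59.937°.
cos H₀ = −tan(+30.4°) tan(+59.937°) = -1.0136 ≤ −1 ⇒ polar day, H₀ = π.
Bracket: H₀ sin φ sin δ + cos φ cos δ sin H₀ = 3.1416×0.50603×0.86547 + 0.86251×0.50095×0.00000 = 1.375876 + 0.000000 = 1.375876.
Q̄ = (S₀/π) × [bracket] = (1812/π) × 1.375876 = 793.6 W/m².

Q̄ ≈ 794 W/m²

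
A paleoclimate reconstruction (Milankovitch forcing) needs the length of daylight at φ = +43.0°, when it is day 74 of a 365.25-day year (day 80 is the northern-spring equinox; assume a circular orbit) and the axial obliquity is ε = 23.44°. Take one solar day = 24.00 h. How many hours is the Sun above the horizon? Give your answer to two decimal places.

11.71 h

Solar longitude: λ_s = 360° × (74 − 80)/365.25 = -5.914°, i.e. -5.914° + 360° = 354.086°.
sin δ = sin 23.44° × sin 354.086° = -0.04098, so δ = -2.349°.
cos H₀ = −tan φ · tan δ = −tan(+43.0°) × tan(-2.349°) = 0.0383, so H₀ = 1.5325 rad = 87.81°.
Daylight = 2H₀/(2π) × 24.00 h = (1.5325/π) × 24.00 = 11.71 h.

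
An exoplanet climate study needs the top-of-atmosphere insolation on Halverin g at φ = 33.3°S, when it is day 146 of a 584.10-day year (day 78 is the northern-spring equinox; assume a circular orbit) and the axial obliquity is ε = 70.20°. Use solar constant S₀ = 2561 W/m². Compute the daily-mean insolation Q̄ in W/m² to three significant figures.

Solar longitude: λ_s = 360° × (146 − 78)/584.10 = 41.911°.
sin δ = sin 70.20° × sin 41.911° = 0.62848, so δ = +38.938°.
cos H₀ = −tan(-33.3°) tan(+38.938°) = 0.5308, H₀ = 1.0113 rad.
Bracket: H₀ sin φ sin δ + cos φ cos δ sin H₀ = 1.0113×-0.54902×0.62848 + 0.83581×0.77783×0.84753 = -0.348947 + 0.550995 = 0.202048.
Q̄ = (S₀/π) × [bracket] = (2561/π) × 0.202048 = 164.7 W/m².

Q̄ ≈ 165 W/m²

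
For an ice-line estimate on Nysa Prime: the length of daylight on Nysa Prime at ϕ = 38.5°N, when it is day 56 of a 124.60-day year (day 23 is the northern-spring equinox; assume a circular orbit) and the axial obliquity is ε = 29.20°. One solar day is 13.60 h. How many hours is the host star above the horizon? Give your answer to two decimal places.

8.78 h

Solar longitude: L_s = 360° × (56 − 23)/124.60 = 95.345°.
sin δ = sin 29.20° × sin 95.345° = 0.48574, so δ = +29.061°.
cos h₀ = −tan ϕ · tan δ = −tan(+38.5°) × tan(+29.061°) = -0.4420, so h₀ = 2.0286 rad = 116.23°.
Daylight = 2h₀/(2π) × 13.60 h = (2.0286/π) × 13.60 = 8.78 h.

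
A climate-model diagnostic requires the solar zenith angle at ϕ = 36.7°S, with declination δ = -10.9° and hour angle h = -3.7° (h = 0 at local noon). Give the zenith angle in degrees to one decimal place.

cos θ_z = sin ϕ sin δ + cos ϕ cos δ cos h = 0.113008 + 0.785670 = 0.898678.
θ_z = arccos(0.898678) = 26.0°.

θ_z = 26.0°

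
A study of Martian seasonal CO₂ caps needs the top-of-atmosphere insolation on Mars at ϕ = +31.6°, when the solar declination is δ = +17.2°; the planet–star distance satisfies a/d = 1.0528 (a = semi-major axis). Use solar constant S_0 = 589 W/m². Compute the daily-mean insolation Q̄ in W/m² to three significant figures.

Q̄ ≈ 223 W/m²

cos h₀ = −tan(+31.6°) tan(+17.200°) = -0.1904, h₀ = 1.7624 rad.
Bracket: h₀ sin ϕ sin δ + cos ϕ cos δ sin h₀ = 1.7624×0.52399×0.29571 + 0.85173×0.95528×0.98170 = 0.273082 + 0.798751 = 1.071833.
Inverse-square distance factor (a/d)² = 1.0528² = 1.108388.
Q̄ = (S_0/π) × 1.108388 × [bracket] = (589/π) × 1.108388 × 1.071833 = 222.7 W/m².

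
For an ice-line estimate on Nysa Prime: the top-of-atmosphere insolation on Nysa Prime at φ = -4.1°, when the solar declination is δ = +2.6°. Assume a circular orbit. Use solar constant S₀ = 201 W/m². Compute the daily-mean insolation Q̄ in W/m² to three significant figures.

Q̄ ≈ 63.4 W/m²

cos H₀ = −tan(-4.1°) tan(+2.600°) = 0.0033, H₀ = 1.5675 rad.
Bracket: H₀ sin φ sin δ + cos φ cos δ sin H₀ = 1.5675×-0.07150×0.04536 + 0.99744×0.99897×0.99999 = -0.005084 + 0.996403 = 0.991319.
Q̄ = (S₀/π) × [bracket] = (201/π) × 0.991319 = 63.42 W/m².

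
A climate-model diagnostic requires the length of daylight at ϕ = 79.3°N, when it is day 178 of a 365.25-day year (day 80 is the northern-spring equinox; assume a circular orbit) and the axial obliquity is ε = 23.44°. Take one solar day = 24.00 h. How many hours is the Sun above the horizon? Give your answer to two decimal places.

Solar longitude: L_s = 360° × (178 − 80)/365.25 = 96.591°.
sin δ = sin 23.44° × sin 96.591° = 0.39516, so δ = +23.276°.
Sunrise equation: cos h₀ = −tan ϕ · tan δ = -2.2766 ≤ −1, so the Sun never sets (polar day) and h₀ = π.
Daylight = 2h₀/(2π) × 24.00 h = (3.1416/π) × 24.00 = 24.00 h.

24.00 h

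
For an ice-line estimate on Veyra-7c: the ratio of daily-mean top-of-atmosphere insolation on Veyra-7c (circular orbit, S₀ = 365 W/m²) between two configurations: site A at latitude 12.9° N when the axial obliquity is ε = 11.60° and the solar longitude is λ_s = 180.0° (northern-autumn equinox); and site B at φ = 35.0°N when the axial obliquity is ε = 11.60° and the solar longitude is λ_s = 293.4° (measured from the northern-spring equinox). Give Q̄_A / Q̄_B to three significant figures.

Q̄_A / Q̄_B ≈ 1.51

— Configuration A (φ=+12.9°):
Solar declination: sin δ = sin ε · sin λ_s = sin 11.60° × sin 180.0° = 0.00000, so δ = +0.000°.
cos H₀ = −tan(+12.9°) tan(+0.000°) = -0.0000, H₀ = 1.5708 rad.
Bracket: H₀ sin φ sin δ + cos φ cos δ sin H₀ = 1.5708×0.22325×0.00000 + 0.97476×1.00000×1.00000 = 0.000000 + 0.974760 = 0.974760.
Q̄ = (S₀/π) × [bracket] = (365/π) × 0.974760 = 113.25 W/m².
— Configuration B (φ=+35.0°):
Solar declination: sin δ = sin ε · sin λ_s = sin 11.60° × sin 293.4° = -0.18454, so δ = -10.634°.
cos H₀ = −tan(+35.0°) tan(-10.634°) = 0.1315, H₀ = 1.4389 rad.
Bracket: H₀ sin φ sin δ + cos φ cos δ sin H₀ = 1.4389×0.57358×-0.18454 + 0.81915×0.98282×0.99132 = -0.152305 + 0.798089 = 0.645784.
Q̄ = (S₀/π) × [bracket] = (365/π) × 0.645784 = 75.029 W/m².
Ratio Q̄_A / Q̄_B = 113.25 / 75.029 = 1.509.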